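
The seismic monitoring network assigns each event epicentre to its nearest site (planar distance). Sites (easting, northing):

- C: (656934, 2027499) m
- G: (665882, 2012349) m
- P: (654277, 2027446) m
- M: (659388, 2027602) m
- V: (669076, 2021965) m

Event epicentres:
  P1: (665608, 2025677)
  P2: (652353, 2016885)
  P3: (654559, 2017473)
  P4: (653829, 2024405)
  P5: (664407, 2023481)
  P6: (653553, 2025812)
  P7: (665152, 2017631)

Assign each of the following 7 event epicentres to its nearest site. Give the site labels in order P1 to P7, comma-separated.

P1 → V (d²=25805968.00)
P2 → P (d²=115236497.00)
P3 → P (d²=99540253.00)
P4 → P (d²=9448385.00)
P5 → V (d²=24097817.00)
P6 → P (d²=3194132.00)
P7 → G (d²=28432424.00)

V, P, P, P, V, P, G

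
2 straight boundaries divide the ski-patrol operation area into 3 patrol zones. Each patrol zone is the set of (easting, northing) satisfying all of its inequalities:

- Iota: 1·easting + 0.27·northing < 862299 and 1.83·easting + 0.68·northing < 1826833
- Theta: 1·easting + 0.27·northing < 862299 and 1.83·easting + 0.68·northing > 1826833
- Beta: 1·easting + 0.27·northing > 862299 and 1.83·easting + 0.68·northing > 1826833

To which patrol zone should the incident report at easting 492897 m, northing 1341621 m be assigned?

Iota

1·492897 + 0.27·1341621 = 855134.670, which is < 862299
1.83·492897 + 0.68·1341621 = 1814303.790, which is < 1826833
This sign pattern matches Iota.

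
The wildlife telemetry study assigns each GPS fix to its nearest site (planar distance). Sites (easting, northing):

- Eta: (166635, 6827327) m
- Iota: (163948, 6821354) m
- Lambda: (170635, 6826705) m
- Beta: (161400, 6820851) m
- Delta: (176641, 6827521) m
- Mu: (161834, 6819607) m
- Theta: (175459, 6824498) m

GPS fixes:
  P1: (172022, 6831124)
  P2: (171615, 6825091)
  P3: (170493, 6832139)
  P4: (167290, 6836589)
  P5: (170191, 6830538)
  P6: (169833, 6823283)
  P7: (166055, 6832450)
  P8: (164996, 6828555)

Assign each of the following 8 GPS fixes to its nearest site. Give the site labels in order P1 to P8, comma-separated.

P1 → Lambda (d²=21451330.00)
P2 → Lambda (d²=3565396.00)
P3 → Lambda (d²=29548520.00)
P4 → Eta (d²=86213669.00)
P5 → Lambda (d²=14889025.00)
P6 → Lambda (d²=12353288.00)
P7 → Eta (d²=26581529.00)
P8 → Eta (d²=4194305.00)

Lambda, Lambda, Lambda, Eta, Lambda, Lambda, Eta, Eta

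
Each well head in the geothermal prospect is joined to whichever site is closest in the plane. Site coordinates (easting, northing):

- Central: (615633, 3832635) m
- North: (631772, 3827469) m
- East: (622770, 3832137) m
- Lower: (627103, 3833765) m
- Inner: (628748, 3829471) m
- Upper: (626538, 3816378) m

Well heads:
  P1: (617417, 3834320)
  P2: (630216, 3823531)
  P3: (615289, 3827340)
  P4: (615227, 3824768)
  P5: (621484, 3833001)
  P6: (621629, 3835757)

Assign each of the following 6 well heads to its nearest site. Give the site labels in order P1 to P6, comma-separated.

P1 → Central (d²=6021881.00)
P2 → North (d²=17928980.00)
P3 → Central (d²=28155361.00)
P4 → Central (d²=62054525.00)
P5 → East (d²=2400292.00)
P6 → East (d²=14406281.00)

Central, North, Central, Central, East, East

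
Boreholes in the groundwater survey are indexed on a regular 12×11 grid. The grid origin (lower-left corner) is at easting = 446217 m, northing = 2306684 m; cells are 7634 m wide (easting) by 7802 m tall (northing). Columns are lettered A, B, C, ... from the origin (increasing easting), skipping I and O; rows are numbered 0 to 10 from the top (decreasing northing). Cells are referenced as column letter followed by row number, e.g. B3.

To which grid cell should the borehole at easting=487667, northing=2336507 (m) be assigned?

Column index: ⌊(487667 − 446217) / 7634⌋ = ⌊5.430⌋ = 5 → column F
Row offset from origin: ⌊(2336507 − 2306684) / 7802⌋ = ⌊3.822⌋ = 3 → row 7 (counted from top)

F7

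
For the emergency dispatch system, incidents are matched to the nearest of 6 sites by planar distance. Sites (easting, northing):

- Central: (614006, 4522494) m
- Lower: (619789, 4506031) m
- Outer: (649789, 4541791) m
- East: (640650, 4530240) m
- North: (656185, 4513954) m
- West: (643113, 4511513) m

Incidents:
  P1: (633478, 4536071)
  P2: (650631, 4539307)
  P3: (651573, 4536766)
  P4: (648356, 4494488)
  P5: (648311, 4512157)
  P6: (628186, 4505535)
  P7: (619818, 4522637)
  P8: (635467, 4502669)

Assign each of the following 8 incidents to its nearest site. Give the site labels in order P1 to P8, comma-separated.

P1 → East (d²=85438145.00)
P2 → Outer (d²=6879220.00)
P3 → Outer (d²=28433281.00)
P4 → West (d²=317339674.00)
P5 → West (d²=27433940.00)
P6 → Lower (d²=70755625.00)
P7 → Central (d²=33799793.00)
P8 → West (d²=136677652.00)

East, Outer, Outer, West, West, Lower, Central, West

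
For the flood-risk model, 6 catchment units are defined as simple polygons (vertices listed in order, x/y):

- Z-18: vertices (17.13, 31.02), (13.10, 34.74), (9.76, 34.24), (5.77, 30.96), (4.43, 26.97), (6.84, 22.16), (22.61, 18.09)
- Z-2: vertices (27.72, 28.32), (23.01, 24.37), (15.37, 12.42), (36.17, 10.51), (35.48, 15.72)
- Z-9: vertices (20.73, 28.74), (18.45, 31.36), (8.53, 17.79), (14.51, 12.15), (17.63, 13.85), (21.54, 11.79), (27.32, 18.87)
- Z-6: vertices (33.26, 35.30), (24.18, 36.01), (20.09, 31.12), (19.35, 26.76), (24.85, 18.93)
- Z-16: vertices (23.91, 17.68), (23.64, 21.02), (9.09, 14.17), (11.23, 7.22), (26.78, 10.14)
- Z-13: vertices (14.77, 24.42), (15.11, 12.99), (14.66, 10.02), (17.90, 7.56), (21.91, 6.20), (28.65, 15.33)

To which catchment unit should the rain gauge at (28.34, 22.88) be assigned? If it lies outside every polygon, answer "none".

Z-2

Cast a ray rightward from (28.34, 22.88). For each polygon, the edges (by vertex number in listed order) whose endpoints lie on opposite sides of y = 22.88, where each meets that height, and whether that is right or left of the point:
Z-18: 5–6 at x≈6.479 (left), 7–1 at x≈20.580 (left) → 0 crossings.
Z-2: 2–3 at x≈22.057 (left), 5–1 at x≈31.070 (right) → 1 crossing.
Z-9: 2–3 at x≈12.251 (left), 7–1 at x≈24.643 (left) → 0 crossings.
Z-6: 4–5 at x≈22.075 (left), 5–1 at x≈26.879 (left) → 0 crossings.
Z-16: no edge straddles that height → 0 crossings.
Z-13: 1–2 at x≈14.816 (left), 6–1 at x≈17.122 (left) → 0 crossings.
Only Z-2 has an odd count, so the point is inside Z-2.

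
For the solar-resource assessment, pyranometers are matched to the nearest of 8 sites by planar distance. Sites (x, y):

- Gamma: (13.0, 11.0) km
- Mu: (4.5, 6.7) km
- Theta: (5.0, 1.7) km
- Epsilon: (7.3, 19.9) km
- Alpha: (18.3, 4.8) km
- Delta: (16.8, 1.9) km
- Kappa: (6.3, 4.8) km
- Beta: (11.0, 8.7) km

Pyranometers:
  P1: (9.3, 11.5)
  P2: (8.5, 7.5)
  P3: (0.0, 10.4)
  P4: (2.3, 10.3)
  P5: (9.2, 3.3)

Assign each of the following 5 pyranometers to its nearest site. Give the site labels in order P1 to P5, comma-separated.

Beta, Beta, Mu, Mu, Kappa

P1 → Beta (d²=10.73)
P2 → Beta (d²=7.69)
P3 → Mu (d²=33.94)
P4 → Mu (d²=17.80)
P5 → Kappa (d²=10.66)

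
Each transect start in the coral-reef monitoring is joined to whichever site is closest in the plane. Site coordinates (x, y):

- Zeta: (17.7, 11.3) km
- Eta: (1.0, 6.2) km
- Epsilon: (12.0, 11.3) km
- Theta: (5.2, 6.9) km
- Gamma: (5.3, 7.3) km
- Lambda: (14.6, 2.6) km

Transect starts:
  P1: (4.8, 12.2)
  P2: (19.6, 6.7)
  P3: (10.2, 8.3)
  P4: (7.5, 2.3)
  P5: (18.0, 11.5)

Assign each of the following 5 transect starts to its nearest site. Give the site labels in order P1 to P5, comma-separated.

Gamma, Zeta, Epsilon, Theta, Zeta

P1 → Gamma (d²=24.26)
P2 → Zeta (d²=24.77)
P3 → Epsilon (d²=12.24)
P4 → Theta (d²=26.45)
P5 → Zeta (d²=0.13)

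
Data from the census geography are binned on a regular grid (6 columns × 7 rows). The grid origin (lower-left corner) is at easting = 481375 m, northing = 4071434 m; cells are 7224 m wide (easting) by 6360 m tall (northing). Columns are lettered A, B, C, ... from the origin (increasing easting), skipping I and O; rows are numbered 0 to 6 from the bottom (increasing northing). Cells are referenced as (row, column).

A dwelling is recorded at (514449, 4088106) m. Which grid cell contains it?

Column index: ⌊(514449 − 481375) / 7224⌋ = ⌊4.578⌋ = 4 → column E
Row offset from origin: ⌊(4088106 − 4071434) / 6360⌋ = ⌊2.621⌋ = 2 → row 2

(2, E)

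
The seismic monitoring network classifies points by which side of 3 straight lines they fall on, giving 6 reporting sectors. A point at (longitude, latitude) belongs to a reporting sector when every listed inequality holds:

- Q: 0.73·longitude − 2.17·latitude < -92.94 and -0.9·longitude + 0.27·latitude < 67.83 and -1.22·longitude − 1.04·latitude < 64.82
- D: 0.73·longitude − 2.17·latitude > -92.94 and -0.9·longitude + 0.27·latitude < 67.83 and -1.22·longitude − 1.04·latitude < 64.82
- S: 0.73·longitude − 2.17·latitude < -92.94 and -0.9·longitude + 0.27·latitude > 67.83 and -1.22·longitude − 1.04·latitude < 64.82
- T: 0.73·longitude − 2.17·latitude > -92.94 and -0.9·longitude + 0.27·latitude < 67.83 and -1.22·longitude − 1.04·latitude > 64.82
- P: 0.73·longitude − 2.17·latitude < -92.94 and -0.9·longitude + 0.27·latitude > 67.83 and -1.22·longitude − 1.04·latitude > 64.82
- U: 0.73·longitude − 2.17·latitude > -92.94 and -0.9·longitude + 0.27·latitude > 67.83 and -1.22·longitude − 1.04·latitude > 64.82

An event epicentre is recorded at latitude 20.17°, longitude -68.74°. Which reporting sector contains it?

0.73·-68.74 − 2.17·20.17 = -93.949, which is < -92.94
-0.9·-68.74 + 0.27·20.17 = 67.312, which is < 67.83
-1.22·-68.74 − 1.04·20.17 = 62.886, which is < 64.82
This sign pattern matches Q.

Q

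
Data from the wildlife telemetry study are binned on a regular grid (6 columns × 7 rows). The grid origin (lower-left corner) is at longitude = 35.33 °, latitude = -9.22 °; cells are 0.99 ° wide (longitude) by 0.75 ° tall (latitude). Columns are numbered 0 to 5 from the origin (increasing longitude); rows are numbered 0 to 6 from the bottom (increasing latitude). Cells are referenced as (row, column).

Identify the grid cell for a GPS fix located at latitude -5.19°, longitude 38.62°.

(5, 3)

Column index: ⌊(38.62 − 35.33) / 0.99⌋ = ⌊3.323⌋ = 3
Row offset from origin: ⌊(-5.19 − -9.22) / 0.75⌋ = ⌊5.373⌋ = 5 → row 5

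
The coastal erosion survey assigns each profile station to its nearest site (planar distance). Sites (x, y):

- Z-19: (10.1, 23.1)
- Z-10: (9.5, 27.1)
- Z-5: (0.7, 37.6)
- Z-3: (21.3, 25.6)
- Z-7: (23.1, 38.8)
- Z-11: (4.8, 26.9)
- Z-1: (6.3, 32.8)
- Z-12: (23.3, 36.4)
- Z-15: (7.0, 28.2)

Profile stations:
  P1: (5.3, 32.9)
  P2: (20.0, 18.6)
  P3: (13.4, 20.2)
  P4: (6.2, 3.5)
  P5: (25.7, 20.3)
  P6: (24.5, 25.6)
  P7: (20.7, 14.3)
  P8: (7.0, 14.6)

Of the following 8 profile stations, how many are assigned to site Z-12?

P1 → Z-1
P2 → Z-3
P3 → Z-19
P4 → Z-19
P5 → Z-3
P6 → Z-3
P7 → Z-3
P8 → Z-19
0 of the 8 go to Z-12.

0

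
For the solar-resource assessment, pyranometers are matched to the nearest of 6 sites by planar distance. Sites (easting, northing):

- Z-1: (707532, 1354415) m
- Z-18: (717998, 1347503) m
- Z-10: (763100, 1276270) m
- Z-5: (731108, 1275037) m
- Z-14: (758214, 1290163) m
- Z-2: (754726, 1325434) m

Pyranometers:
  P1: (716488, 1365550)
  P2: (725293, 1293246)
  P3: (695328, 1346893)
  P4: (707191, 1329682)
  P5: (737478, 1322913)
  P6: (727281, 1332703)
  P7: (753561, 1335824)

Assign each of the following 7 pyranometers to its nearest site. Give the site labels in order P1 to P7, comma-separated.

Z-1, Z-5, Z-1, Z-18, Z-2, Z-18, Z-2

P1 → Z-1 (d²=204198161.00)
P2 → Z-5 (d²=365381906.00)
P3 → Z-1 (d²=205518100.00)
P4 → Z-18 (d²=434379290.00)
P5 → Z-2 (d²=303848945.00)
P6 → Z-18 (d²=305214089.00)
P7 → Z-2 (d²=109309325.00)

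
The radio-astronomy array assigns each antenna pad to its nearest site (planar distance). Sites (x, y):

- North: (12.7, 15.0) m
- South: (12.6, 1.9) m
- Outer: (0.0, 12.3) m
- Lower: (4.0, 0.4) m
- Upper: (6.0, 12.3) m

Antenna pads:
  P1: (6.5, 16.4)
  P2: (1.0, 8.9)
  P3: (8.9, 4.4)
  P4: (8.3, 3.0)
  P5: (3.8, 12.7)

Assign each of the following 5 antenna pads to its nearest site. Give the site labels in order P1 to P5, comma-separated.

P1 → Upper (d²=17.06)
P2 → Outer (d²=12.56)
P3 → South (d²=19.94)
P4 → South (d²=19.70)
P5 → Upper (d²=5.00)

Upper, Outer, South, South, Upper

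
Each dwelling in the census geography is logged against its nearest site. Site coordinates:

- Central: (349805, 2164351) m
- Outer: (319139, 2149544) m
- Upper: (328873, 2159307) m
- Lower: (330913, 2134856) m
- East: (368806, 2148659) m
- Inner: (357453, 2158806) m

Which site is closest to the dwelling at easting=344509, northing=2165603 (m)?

Squared distances to each site:
Central: 29615120.000; Outer: 901528381.000; Upper: 284124112.000; Lower: 1130229225.000; East: 877443345.000; Inner: 213746345.000.
Minimum at Central.

Central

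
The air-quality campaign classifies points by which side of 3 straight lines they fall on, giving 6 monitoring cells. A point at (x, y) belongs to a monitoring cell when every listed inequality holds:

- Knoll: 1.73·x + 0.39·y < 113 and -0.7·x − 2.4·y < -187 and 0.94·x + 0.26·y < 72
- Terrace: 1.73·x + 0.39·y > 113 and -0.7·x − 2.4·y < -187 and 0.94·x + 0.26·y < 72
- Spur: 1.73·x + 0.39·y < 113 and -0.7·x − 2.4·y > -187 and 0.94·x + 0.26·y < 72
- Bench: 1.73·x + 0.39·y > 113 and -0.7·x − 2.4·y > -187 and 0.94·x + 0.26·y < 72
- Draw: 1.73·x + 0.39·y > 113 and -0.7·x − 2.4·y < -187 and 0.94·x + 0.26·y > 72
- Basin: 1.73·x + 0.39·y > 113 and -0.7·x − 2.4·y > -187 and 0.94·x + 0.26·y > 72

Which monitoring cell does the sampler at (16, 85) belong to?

Knoll

1.73·16 + 0.39·85 = 60.830, which is < 113
-0.7·16 − 2.4·85 = -215.200, which is < -187
0.94·16 + 0.26·85 = 37.140, which is < 72
This sign pattern matches Knoll.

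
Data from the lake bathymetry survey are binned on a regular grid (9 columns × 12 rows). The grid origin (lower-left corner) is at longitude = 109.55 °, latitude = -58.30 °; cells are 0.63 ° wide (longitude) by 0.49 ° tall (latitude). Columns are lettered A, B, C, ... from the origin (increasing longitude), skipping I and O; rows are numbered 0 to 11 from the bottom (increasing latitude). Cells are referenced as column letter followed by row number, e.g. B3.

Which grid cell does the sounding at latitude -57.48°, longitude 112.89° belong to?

F1

Column index: ⌊(112.89 − 109.55) / 0.63⌋ = ⌊5.302⌋ = 5 → column F
Row offset from origin: ⌊(-57.48 − -58.30) / 0.49⌋ = ⌊1.673⌋ = 1 → row 1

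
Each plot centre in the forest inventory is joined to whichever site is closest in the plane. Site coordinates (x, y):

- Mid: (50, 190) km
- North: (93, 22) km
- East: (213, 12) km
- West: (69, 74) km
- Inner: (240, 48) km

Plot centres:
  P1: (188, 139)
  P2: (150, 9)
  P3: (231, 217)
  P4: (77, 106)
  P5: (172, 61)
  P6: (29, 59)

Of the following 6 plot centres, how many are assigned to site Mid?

0

P1 → Inner
P2 → North
P3 → Inner
P4 → West
P5 → East
P6 → West
0 of the 6 go to Mid.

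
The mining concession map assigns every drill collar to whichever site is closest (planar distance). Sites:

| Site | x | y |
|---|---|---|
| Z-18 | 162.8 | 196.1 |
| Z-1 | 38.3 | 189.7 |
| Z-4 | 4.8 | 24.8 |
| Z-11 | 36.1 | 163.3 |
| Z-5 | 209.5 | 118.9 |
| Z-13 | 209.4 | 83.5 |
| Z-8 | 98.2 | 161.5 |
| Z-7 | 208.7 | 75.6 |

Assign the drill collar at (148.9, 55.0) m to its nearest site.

Squared distances to each site:
Z-18: 20102.420; Z-1: 30376.450; Z-4: 21676.850; Z-11: 24452.730; Z-5: 7755.570; Z-13: 4472.500; Z-8: 13912.740; Z-7: 4000.400.
Minimum at Z-7.

Z-7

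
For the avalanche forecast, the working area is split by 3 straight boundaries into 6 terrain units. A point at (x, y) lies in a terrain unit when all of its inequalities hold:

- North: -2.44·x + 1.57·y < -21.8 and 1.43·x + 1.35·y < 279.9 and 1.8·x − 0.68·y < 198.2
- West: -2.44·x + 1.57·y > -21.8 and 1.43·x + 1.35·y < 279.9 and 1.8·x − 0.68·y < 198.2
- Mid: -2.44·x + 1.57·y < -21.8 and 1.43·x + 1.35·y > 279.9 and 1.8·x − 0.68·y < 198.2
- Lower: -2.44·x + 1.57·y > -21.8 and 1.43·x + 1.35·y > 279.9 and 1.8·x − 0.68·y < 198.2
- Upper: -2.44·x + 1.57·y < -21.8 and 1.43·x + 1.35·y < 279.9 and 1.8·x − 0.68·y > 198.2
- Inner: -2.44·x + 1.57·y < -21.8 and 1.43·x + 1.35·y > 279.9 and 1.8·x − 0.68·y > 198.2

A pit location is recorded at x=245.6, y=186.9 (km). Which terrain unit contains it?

-2.44·245.6 + 1.57·186.9 = -305.831, which is < -21.8
1.43·245.6 + 1.35·186.9 = 603.523, which is > 279.9
1.8·245.6 − 0.68·186.9 = 314.988, which is > 198.2
This sign pattern matches Inner.

Inner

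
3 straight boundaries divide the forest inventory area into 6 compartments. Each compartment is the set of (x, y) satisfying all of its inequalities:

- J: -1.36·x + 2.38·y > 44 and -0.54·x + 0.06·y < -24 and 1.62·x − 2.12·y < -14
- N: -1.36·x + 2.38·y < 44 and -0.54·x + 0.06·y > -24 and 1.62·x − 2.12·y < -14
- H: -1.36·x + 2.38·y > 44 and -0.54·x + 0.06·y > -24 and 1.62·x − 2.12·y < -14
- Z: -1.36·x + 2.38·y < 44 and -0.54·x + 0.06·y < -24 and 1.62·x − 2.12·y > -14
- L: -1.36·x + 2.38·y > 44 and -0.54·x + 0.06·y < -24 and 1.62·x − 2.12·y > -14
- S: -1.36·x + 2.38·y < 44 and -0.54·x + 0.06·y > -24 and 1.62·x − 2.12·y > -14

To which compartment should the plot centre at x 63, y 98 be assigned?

J

-1.36·63 + 2.38·98 = 147.560, which is > 44
-0.54·63 + 0.06·98 = -28.140, which is < -24
1.62·63 − 2.12·98 = -105.700, which is < -14
This sign pattern matches J.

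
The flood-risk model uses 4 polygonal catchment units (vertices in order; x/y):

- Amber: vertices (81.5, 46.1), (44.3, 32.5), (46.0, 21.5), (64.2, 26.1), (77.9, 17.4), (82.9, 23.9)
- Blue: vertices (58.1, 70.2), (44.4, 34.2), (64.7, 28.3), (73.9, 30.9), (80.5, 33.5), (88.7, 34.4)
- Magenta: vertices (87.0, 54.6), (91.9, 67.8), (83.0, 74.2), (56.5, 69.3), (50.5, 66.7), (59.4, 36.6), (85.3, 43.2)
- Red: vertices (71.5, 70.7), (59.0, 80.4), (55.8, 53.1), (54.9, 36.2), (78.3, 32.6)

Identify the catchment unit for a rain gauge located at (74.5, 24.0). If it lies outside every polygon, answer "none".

Cast a ray rightward from (74.5, 24.0). For each polygon, the edges (by vertex number in listed order) whose endpoints lie on opposite sides of y = 24.0, where each meets that height, and whether that is right or left of the point:
Amber: 2–3 at x≈45.61 (left), 3–4 at x≈55.89 (left), 4–5 at x≈67.51 (left), 6–1 at x≈82.89 (right) → 1 crossing.
Blue: no edge straddles that height → 0 crossings.
Magenta: no edge straddles that height → 0 crossings.
Red: no edge straddles that height → 0 crossings.
Only Amber has an odd count, so the point is inside Amber.

Amber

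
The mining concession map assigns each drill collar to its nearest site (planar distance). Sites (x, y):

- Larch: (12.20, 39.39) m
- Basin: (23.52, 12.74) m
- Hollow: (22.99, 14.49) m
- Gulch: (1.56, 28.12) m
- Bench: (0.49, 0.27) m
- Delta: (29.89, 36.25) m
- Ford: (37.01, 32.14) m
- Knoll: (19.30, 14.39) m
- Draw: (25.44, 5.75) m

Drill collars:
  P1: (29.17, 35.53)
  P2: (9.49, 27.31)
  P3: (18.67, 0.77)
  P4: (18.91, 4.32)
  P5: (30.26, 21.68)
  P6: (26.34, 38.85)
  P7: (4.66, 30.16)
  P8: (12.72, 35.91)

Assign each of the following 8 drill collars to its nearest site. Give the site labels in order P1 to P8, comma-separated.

Delta, Gulch, Draw, Draw, Hollow, Delta, Gulch, Larch

P1 → Delta (d²=1.04)
P2 → Gulch (d²=63.54)
P3 → Draw (d²=70.63)
P4 → Draw (d²=44.69)
P5 → Hollow (d²=104.55)
P6 → Delta (d²=19.36)
P7 → Gulch (d²=13.77)
P8 → Larch (d²=12.38)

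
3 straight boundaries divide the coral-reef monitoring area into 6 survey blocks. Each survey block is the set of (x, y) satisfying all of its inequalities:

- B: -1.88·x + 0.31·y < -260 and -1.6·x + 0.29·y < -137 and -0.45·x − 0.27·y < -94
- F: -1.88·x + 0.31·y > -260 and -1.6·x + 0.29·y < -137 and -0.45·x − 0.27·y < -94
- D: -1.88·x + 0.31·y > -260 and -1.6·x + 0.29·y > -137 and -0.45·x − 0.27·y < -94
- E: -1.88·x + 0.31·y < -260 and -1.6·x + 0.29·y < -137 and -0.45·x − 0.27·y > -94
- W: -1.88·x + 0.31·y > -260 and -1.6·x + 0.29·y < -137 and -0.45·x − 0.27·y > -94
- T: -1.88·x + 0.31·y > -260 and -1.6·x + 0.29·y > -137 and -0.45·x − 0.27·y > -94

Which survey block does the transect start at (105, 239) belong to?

-1.88·105 + 0.31·239 = -123.310, which is > -260
-1.6·105 + 0.29·239 = -98.690, which is > -137
-0.45·105 − 0.27·239 = -111.780, which is < -94
This sign pattern matches D.

D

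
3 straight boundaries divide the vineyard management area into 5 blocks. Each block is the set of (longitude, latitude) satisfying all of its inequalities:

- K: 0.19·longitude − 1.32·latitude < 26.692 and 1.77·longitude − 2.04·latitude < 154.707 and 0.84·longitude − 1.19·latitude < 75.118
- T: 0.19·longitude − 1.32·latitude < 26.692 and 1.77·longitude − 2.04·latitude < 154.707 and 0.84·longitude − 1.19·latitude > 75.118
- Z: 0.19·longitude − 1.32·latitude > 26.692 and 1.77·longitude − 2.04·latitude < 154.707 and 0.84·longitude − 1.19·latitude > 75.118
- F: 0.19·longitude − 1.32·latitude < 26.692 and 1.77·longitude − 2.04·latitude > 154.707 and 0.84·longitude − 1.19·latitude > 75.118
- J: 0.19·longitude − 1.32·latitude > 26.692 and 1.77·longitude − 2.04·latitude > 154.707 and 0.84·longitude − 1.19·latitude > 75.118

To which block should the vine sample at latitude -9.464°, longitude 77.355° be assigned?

0.19·77.355 − 1.32·-9.464 = 27.190, which is > 26.692
1.77·77.355 − 2.04·-9.464 = 156.225, which is > 154.707
0.84·77.355 − 1.19·-9.464 = 76.240, which is > 75.118
This sign pattern matches J.

J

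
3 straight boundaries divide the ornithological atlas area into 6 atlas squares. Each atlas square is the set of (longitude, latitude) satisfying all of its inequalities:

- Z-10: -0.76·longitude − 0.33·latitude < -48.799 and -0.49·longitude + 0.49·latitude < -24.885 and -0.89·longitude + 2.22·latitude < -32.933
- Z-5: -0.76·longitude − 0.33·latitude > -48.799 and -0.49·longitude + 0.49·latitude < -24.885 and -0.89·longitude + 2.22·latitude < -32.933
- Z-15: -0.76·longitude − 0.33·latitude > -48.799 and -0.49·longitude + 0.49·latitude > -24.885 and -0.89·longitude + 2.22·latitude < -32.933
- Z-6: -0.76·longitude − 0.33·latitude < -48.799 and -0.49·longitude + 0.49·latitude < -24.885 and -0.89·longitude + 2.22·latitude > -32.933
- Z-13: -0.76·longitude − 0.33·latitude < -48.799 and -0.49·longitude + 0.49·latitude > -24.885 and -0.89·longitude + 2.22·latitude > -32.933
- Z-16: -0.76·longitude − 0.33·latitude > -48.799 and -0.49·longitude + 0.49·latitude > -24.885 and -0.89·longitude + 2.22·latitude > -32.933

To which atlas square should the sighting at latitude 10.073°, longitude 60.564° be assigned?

Z-13

-0.76·60.564 − 0.33·10.073 = -49.353, which is < -48.799
-0.49·60.564 + 0.49·10.073 = -24.741, which is > -24.885
-0.89·60.564 + 2.22·10.073 = -31.540, which is > -32.933
This sign pattern matches Z-13.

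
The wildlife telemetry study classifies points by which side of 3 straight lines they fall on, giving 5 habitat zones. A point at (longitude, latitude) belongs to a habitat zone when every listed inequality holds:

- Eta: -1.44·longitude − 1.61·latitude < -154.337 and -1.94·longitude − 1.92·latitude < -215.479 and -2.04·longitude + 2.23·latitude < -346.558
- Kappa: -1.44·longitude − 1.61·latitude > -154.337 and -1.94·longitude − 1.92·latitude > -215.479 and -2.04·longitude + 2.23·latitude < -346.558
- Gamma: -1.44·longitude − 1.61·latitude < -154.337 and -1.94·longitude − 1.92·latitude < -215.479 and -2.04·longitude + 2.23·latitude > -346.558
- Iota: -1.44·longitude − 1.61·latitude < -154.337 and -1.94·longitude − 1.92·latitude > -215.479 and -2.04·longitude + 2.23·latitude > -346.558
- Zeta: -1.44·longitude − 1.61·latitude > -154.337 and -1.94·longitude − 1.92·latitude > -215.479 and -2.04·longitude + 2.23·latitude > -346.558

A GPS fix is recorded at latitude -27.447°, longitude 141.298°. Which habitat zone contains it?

-1.44·141.298 − 1.61·-27.447 = -159.279, which is < -154.337
-1.94·141.298 − 1.92·-27.447 = -221.420, which is < -215.479
-2.04·141.298 + 2.23·-27.447 = -349.455, which is < -346.558
This sign pattern matches Eta.

Eta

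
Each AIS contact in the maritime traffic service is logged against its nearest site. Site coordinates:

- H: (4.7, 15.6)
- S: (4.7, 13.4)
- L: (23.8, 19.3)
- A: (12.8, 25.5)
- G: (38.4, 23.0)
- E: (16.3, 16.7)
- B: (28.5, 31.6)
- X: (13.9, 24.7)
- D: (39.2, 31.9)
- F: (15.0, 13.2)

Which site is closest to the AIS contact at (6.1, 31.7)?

A

Squared distances to each site:
H: 261.170; S: 336.850; L: 467.050; A: 83.330; G: 1118.980; E: 329.040; B: 501.770; X: 109.840; D: 1095.650; F: 421.460.
Minimum at A.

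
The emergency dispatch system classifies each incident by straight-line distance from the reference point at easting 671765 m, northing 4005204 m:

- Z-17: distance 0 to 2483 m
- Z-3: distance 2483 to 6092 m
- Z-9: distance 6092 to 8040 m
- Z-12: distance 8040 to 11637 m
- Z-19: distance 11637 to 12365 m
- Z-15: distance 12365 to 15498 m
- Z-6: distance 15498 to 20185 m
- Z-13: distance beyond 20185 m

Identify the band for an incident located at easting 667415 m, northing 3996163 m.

Distance = √((667415−671765)² + (3996163−4005204)²) = √(18922500.000 + 81739681.000) = 10033.054 m.
8040 ≤ 10033.054 < 11637 → Z-12.

Z-12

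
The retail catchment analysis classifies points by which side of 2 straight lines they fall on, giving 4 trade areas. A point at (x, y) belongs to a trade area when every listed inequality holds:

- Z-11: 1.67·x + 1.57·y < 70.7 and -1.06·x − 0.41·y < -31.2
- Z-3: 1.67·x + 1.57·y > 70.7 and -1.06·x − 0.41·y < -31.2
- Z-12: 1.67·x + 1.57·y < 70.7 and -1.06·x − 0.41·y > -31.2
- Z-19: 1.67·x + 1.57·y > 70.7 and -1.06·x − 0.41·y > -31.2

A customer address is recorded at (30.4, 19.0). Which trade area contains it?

1.67·30.4 + 1.57·19.0 = 80.598, which is > 70.7
-1.06·30.4 − 0.41·19.0 = -40.014, which is < -31.2
This sign pattern matches Z-3.

Z-3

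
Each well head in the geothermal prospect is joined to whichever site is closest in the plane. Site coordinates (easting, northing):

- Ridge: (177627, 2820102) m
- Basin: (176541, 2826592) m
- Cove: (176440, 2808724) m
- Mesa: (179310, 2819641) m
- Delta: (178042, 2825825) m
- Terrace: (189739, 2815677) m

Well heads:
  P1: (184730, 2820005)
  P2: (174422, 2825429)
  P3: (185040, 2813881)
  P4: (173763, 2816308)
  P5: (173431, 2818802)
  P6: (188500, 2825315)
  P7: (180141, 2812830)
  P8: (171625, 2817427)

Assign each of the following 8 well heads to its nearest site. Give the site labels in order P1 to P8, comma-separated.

P1 → Mesa (d²=29508896.00)
P2 → Basin (d²=5842730.00)
P3 → Terrace (d²=25306217.00)
P4 → Ridge (d²=29324932.00)
P5 → Ridge (d²=19296416.00)
P6 → Terrace (d²=94426165.00)
P7 → Cove (d²=30556637.00)
P8 → Ridge (d²=43179629.00)

Mesa, Basin, Terrace, Ridge, Ridge, Terrace, Cove, Ridge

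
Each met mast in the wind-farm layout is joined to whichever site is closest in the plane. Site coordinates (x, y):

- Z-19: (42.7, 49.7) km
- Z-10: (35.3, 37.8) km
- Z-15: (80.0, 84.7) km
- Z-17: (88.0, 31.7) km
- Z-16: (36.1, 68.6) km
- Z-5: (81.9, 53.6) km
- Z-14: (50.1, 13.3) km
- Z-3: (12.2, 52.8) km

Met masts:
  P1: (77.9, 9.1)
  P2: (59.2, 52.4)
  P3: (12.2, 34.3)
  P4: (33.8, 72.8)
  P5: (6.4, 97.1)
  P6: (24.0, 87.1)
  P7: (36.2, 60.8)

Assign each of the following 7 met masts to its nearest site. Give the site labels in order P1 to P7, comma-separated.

P1 → Z-17 (d²=612.77)
P2 → Z-19 (d²=279.54)
P3 → Z-3 (d²=342.25)
P4 → Z-16 (d²=22.93)
P5 → Z-16 (d²=1694.34)
P6 → Z-16 (d²=488.66)
P7 → Z-16 (d²=60.85)

Z-17, Z-19, Z-3, Z-16, Z-16, Z-16, Z-16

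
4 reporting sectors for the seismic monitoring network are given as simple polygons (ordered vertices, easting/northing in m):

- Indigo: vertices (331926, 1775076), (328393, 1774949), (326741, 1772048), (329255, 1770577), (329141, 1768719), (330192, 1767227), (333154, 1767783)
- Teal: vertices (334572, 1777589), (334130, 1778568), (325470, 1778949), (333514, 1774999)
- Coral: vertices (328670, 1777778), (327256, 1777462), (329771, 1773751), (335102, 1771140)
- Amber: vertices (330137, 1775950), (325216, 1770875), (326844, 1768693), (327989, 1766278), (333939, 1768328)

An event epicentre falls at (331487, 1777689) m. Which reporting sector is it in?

Teal

Cast a ray rightward from (331487, 1777689). For each polygon, the edges (by vertex number in listed order) whose endpoints lie on opposite sides of northing = 1777689, where each meets that height, and whether that is right or left of the point:
Indigo: no edge straddles that height → 0 crossings.
Teal: 1–2 at easting≈334526.9 (right), 3–4 at easting≈328035.9 (left) → 1 crossing.
Coral: 1–2 at easting≈328271.8 (left), 4–1 at easting≈328756.2 (left) → 0 crossings.
Amber: no edge straddles that height → 0 crossings.
Only Teal has an odd count, so the point is inside Teal.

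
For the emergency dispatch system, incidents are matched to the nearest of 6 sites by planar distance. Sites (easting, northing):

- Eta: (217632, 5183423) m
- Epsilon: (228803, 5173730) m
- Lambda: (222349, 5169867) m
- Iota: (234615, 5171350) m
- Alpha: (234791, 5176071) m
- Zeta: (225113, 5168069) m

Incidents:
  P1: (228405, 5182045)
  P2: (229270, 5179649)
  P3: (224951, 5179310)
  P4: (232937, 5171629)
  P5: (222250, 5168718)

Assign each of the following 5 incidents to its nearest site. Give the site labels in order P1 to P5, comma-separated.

Epsilon, Epsilon, Epsilon, Iota, Lambda

P1 → Epsilon (d²=69297629.00)
P2 → Epsilon (d²=35252650.00)
P3 → Epsilon (d²=45974304.00)
P4 → Iota (d²=2893525.00)
P5 → Lambda (d²=1330002.00)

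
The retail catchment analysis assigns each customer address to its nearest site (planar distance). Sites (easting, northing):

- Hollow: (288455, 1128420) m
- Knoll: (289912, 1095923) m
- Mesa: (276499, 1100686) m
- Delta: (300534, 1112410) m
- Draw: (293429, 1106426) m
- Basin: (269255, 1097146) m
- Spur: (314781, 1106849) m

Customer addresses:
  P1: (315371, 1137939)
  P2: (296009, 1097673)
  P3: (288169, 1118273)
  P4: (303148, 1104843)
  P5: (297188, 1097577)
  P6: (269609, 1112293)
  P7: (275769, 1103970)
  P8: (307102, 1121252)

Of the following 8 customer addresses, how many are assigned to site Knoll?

2

P1 → Hollow
P2 → Knoll
P3 → Hollow
P4 → Delta
P5 → Knoll
P6 → Mesa
P7 → Mesa
P8 → Delta
2 of the 8 go to Knoll.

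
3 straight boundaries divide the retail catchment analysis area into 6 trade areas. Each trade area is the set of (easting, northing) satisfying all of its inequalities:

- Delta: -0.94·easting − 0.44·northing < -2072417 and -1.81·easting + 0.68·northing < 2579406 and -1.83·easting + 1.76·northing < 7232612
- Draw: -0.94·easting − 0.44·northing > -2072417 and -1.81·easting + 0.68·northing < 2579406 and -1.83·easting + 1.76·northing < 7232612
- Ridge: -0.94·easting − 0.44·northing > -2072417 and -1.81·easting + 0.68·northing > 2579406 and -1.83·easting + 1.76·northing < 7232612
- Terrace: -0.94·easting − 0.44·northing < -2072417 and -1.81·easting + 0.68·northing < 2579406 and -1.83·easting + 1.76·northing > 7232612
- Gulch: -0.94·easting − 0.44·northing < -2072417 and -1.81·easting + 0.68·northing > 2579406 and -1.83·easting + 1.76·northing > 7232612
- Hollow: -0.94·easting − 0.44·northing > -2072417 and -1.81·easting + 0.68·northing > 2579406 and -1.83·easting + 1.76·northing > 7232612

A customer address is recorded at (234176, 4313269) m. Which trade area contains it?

-0.94·234176 − 0.44·4313269 = -2117963.800, which is < -2072417
-1.81·234176 + 0.68·4313269 = 2509164.360, which is < 2579406
-1.83·234176 + 1.76·4313269 = 7162811.360, which is < 7232612
This sign pattern matches Delta.

Delta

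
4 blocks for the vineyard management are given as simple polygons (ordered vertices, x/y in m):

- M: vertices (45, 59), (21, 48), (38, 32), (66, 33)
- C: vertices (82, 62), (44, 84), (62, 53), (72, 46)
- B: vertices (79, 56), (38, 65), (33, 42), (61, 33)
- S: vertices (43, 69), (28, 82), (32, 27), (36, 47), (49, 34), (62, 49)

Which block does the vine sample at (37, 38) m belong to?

M

Cast a ray rightward from (37, 38). For each polygon, the edges (by vertex number in listed order) whose endpoints lie on opposite sides of y = 38, where each meets that height, and whether that is right or left of the point:
M: 2–3 at x≈31.6 (left), 4–1 at x≈62.0 (right) → 1 crossing.
C: no edge straddles that height → 0 crossings.
B: 3–4 at x≈45.4 (right), 4–1 at x≈64.9 (right) → 2 crossings.
S: 2–3 at x≈31.2 (left), 3–4 at x≈34.2 (left), 4–5 at x≈45.0 (right), 5–6 at x≈52.5 (right) → 2 crossings.
Only M has an odd count, so the point is inside M.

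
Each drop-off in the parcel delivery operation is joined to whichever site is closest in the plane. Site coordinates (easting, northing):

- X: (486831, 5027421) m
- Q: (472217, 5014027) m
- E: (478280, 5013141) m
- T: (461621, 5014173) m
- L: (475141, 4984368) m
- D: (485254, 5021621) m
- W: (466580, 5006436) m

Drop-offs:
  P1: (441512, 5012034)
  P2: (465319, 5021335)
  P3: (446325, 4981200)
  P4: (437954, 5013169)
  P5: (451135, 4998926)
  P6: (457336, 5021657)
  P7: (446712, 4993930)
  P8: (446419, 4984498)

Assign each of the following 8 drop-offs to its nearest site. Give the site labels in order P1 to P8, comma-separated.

P1 → T (d²=408947202.00)
P2 → T (d²=64969448.00)
P3 → L (d²=840398080.00)
P4 → T (d²=561134905.00)
P5 → W (d²=294948125.00)
P6 → T (d²=74371481.00)
P7 → W (d²=551137460.00)
P8 → L (d²=824970184.00)

T, T, L, T, W, T, W, L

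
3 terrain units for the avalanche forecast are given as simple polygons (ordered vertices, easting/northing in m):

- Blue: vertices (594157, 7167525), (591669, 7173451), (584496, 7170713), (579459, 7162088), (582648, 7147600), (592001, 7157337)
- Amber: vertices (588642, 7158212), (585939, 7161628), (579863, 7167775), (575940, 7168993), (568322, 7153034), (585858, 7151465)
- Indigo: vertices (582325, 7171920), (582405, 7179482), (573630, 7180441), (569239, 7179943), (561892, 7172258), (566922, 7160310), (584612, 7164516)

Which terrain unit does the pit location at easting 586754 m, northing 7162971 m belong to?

Cast a ray rightward from (586754, 7162971). For each polygon, the edges (by vertex number in listed order) whose endpoints lie on opposite sides of northing = 7162971, where each meets that height, and whether that is right or left of the point:
Blue: 3–4 at easting≈579974.7 (left), 6–1 at easting≈593193.3 (right) → 1 crossing.
Amber: 2–3 at easting≈584611.5 (left), 4–5 at easting≈573065.4 (left) → 0 crossings.
Indigo: 5–6 at easting≈565801.7 (left), 6–7 at easting≈578113.9 (left) → 0 crossings.
Only Blue has an odd count, so the point is inside Blue.

Blue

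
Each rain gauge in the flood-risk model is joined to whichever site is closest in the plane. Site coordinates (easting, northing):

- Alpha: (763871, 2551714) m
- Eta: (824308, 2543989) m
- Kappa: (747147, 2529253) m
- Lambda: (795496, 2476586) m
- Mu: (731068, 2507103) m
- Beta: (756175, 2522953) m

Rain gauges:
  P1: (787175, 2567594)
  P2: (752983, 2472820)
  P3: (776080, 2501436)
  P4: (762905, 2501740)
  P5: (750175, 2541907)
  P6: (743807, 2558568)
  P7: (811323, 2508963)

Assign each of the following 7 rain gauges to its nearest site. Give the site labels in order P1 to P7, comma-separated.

P1 → Alpha (d²=795250816.00)
P2 → Mu (d²=1655591314.00)
P3 → Beta (d²=859190314.00)
P4 → Beta (d²=495284269.00)
P5 → Kappa (d²=169292500.00)
P6 → Alpha (d²=449541412.00)
P7 → Lambda (d²=1298764058.00)

Alpha, Mu, Beta, Beta, Kappa, Alpha, Lambda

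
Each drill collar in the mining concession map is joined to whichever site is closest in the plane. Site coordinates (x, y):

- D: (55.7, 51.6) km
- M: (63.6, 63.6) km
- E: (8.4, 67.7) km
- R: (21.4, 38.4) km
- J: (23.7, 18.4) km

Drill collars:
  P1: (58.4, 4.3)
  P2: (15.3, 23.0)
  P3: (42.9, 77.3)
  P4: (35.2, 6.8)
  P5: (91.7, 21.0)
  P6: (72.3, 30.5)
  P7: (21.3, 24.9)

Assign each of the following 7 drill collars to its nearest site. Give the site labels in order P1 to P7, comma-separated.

P1 → J (d²=1402.90)
P2 → J (d²=91.72)
P3 → M (d²=616.18)
P4 → J (d²=266.81)
P5 → D (d²=2232.36)
P6 → D (d²=720.77)
P7 → J (d²=48.01)

J, J, M, J, D, D, J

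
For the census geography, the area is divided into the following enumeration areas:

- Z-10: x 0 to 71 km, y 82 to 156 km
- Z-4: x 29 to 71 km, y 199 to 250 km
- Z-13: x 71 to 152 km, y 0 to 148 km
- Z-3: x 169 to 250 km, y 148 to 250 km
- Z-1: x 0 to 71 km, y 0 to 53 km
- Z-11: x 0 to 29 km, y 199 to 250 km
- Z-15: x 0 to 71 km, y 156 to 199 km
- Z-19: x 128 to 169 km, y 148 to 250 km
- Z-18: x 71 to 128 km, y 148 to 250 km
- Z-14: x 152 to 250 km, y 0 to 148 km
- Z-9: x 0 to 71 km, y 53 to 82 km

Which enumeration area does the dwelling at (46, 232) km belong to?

Z-4

The point has x = 46 and y = 232.
Only Z-4 satisfies 29 ≤ x ≤ 71 and 199 ≤ y ≤ 250.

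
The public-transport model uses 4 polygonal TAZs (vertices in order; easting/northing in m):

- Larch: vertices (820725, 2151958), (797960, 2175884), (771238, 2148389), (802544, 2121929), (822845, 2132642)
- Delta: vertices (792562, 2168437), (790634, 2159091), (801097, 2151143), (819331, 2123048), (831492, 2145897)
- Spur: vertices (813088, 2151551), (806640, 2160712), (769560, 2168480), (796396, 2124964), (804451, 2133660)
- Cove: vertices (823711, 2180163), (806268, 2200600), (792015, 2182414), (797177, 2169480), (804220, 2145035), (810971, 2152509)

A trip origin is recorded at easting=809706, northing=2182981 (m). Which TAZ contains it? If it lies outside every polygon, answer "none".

Cast a ray rightward from (809706, 2182981). For each polygon, the edges (by vertex number in listed order) whose endpoints lie on opposite sides of northing = 2182981, where each meets that height, and whether that is right or left of the point:
Larch: no edge straddles that height → 0 crossings.
Delta: no edge straddles that height → 0 crossings.
Spur: no edge straddles that height → 0 crossings.
Cove: 1–2 at easting≈821305.8 (right), 2–3 at easting≈792459.4 (left) → 1 crossing.
Only Cove has an odd count, so the point is inside Cove.

Cove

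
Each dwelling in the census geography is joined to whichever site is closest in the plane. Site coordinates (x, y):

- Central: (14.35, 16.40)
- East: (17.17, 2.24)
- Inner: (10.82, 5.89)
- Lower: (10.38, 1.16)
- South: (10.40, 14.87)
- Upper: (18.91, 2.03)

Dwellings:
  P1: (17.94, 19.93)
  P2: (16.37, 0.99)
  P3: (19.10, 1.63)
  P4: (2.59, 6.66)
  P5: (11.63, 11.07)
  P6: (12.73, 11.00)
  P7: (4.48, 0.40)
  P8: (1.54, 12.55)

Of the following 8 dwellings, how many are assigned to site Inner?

P1 → Central
P2 → East
P3 → Upper
P4 → Inner
P5 → South
P6 → South
P7 → Lower
P8 → South
1 of the 8 goes to Inner.

1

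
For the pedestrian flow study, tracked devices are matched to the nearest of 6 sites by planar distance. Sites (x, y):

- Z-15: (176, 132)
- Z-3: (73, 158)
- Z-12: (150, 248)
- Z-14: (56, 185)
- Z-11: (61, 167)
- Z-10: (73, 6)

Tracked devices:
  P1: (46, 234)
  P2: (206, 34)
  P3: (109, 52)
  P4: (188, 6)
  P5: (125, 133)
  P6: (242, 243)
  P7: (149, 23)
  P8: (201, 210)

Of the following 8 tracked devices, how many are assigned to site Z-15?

2

P1 → Z-14
P2 → Z-15
P3 → Z-10
P4 → Z-10
P5 → Z-15
P6 → Z-12
P7 → Z-10
P8 → Z-12
2 of the 8 go to Z-15.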